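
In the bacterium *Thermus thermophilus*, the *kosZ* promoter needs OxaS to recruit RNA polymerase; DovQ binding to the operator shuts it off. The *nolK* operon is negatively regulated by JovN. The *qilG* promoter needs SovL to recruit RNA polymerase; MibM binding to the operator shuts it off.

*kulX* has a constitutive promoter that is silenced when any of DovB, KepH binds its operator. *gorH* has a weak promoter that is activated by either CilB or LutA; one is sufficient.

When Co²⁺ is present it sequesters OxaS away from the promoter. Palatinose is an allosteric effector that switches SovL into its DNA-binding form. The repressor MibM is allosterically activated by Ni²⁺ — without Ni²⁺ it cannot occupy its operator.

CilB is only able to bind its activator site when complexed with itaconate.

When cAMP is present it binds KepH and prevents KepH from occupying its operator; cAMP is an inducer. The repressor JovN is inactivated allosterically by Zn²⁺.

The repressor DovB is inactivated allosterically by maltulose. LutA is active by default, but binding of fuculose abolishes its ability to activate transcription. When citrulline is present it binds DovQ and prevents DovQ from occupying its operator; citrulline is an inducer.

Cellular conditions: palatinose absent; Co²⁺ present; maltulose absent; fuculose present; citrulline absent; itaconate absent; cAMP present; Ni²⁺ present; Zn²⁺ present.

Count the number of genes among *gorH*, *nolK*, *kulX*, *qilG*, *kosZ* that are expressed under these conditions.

1

Itaconate is absent, so CilB is inactive.
Fuculose is present, so LutA is inactive.
No activator is available at the *gorH* promoter, so *gorH* is not transcribed.
→ *gorH* is OFF.
Zn²⁺ is present, so JovN is inactive.
With no repressor bound, *nolK* is transcribed.
→ *nolK* is ON.
Maltulose is absent, so DovB is active.
cAMP is present, so KepH is inactive.
With repressor DovB bound, *kulX* is not transcribed.
→ *kulX* is OFF.
Ni²⁺ is present, so MibM is active.
Palatinose is absent, so SovL is inactive.
With repressor MibM bound, *qilG* is not transcribed.
→ *qilG* is OFF.
Citrulline is absent, so DovQ is active.
Co²⁺ is present, so OxaS is inactive.
With repressor DovQ bound, *kosZ* is not transcribed.
→ *kosZ* is OFF.
1 of the 5 genes is transcribed.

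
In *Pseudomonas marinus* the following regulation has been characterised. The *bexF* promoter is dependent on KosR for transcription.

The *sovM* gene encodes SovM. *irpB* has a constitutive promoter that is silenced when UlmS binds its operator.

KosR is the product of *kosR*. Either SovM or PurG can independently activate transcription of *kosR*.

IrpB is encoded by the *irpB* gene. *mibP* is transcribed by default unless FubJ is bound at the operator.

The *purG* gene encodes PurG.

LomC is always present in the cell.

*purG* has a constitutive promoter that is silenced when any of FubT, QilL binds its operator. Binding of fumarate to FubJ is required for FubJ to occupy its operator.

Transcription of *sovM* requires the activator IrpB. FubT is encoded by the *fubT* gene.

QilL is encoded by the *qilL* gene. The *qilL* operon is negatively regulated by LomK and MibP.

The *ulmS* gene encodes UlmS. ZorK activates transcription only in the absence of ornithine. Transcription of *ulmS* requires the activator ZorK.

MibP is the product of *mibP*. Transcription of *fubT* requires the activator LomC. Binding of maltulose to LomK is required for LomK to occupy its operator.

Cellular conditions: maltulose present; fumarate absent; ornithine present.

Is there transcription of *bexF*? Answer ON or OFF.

Ornithine is present, so ZorK is inactive.
Required activator ZorK is absent, so *ulmS* is not transcribed.
So UlmS is not produced.
With no repressor bound, *irpB* is transcribed.
So IrpB is produced and active.
No repressor is bound and IrpB is active, so *sovM* is transcribed.
So SovM is produced and active.
LomC is produced constitutively and is active.
No repressor is bound and LomC is active, so *fubT* is transcribed.
So FubT is produced and active.
Maltulose is present, so LomK is active.
Fumarate is absent, so FubJ is inactive.
With no repressor bound, *mibP* is transcribed.
So MibP is produced and active.
With repressor LomK bound, *qilL* is not transcribed.
So QilL is not produced.
With repressor FubT bound, *purG* is not transcribed.
So PurG is not produced.
Activator SovM is present, so *kosR* is transcribed.
So KosR is produced and active.
No repressor is bound and KosR is active, so *bexF* is transcribed.

ON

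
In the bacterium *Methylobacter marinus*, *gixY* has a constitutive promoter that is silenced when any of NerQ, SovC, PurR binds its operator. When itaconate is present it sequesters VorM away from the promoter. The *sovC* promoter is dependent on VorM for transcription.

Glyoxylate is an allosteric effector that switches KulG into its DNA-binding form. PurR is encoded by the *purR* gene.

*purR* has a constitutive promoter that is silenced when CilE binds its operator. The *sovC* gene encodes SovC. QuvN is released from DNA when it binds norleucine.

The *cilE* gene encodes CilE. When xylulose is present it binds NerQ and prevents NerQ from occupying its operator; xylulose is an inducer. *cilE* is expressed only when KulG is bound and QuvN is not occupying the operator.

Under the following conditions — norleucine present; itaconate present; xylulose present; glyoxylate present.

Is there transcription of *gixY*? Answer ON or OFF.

Xylulose is present, so NerQ is inactive.
Itaconate is present, so VorM is inactive.
Required activator VorM is absent, so *sovC* is not transcribed.
So SovC is not produced.
Norleucine is present, so QuvN is inactive.
Glyoxylate is present, so KulG is active.
No repressor is bound and KulG is active, so *cilE* is transcribed.
So CilE is produced and active.
With repressor CilE bound, *purR* is not transcribed.
So PurR is not produced.
With no repressor bound, *gixY* is transcribed.

ON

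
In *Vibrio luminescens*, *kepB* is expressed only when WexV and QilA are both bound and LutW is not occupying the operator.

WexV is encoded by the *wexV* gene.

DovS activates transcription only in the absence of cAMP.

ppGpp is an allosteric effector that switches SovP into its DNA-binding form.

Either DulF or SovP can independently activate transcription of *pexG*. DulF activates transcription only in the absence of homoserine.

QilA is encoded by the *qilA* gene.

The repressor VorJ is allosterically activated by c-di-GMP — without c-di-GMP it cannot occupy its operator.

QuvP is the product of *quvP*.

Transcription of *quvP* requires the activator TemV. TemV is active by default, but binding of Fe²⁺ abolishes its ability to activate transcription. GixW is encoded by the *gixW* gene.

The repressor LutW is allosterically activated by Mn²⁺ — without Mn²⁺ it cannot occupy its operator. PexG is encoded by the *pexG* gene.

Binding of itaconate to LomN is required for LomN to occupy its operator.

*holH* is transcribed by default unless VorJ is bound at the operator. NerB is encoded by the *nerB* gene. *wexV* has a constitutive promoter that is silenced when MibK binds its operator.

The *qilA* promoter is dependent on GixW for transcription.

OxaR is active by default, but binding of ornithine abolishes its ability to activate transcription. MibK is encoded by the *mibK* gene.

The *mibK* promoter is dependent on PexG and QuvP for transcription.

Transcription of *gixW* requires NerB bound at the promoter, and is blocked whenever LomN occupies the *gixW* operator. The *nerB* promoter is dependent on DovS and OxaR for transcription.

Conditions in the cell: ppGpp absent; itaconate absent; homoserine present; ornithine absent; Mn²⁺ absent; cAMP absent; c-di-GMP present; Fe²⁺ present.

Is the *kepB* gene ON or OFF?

ON

Mn²⁺ is absent, so LutW is inactive.
Homoserine is present, so DulF is inactive.
ppGpp is absent, so SovP is inactive.
No activator is available at the *pexG* promoter, so *pexG* is not transcribed.
So PexG is not produced.
Fe²⁺ is present, so TemV is inactive.
Required activator TemV is absent, so *quvP* is not transcribed.
So QuvP is not produced.
Required activator PexG is absent, so *mibK* is not transcribed.
So MibK is not produced.
With no repressor bound, *wexV* is transcribed.
So WexV is produced and active.
cAMP is absent, so DovS is active.
Ornithine is absent, so OxaR is active.
No repressor is bound and DovS and OxaR are active, so *nerB* is transcribed.
So NerB is produced and active.
Itaconate is absent, so LomN is inactive.
No repressor is bound and NerB is active, so *gixW* is transcribed.
So GixW is produced and active.
No repressor is bound and GixW is active, so *qilA* is transcribed.
So QilA is produced and active.
No repressor is bound and WexV and QilA are active, so *kepB* is transcribed.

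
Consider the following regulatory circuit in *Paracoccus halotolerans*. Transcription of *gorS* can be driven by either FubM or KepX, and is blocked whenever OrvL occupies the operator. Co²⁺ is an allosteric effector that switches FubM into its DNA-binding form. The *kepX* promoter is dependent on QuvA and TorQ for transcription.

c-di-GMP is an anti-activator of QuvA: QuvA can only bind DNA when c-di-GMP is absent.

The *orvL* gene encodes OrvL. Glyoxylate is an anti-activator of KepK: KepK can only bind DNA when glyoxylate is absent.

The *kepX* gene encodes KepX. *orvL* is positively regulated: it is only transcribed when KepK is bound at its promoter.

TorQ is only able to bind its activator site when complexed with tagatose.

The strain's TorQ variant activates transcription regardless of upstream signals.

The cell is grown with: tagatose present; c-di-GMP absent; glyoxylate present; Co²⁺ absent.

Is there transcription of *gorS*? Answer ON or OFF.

Glyoxylate is present, so KepK is inactive.
Required activator KepK is absent, so *orvL* is not transcribed.
So OrvL is not produced.
Co²⁺ is absent, so FubM is inactive.
c-di-GMP is absent, so QuvA is active.
TorQ is constitutively active in this strain.
No repressor is bound and QuvA and TorQ are active, so *kepX* is transcribed.
So KepX is produced and active.
Activator KepX is present, so *gorS* is transcribed.

ON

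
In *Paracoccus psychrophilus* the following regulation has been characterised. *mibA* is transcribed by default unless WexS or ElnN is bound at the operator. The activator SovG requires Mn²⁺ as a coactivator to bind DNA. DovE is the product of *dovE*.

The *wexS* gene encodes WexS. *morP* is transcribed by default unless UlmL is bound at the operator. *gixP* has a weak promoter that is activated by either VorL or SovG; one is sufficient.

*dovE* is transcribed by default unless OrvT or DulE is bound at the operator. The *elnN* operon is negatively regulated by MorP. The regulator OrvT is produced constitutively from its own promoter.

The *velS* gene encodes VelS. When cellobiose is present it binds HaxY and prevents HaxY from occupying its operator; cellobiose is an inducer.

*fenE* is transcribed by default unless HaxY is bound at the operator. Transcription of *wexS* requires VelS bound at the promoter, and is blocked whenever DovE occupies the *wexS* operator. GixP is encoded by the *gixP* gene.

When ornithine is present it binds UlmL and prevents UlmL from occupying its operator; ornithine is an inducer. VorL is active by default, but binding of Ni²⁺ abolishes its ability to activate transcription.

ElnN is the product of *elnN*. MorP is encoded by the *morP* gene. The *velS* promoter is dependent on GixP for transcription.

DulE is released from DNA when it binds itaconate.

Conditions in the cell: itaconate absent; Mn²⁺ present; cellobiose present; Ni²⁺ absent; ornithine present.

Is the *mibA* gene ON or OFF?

OFF

Ni²⁺ is absent, so VorL is active.
Mn²⁺ is present, so SovG is active.
Activator VorL is present, so *gixP* is transcribed.
So GixP is produced and active.
No repressor is bound and GixP is active, so *velS* is transcribed.
So VelS is produced and active.
OrvT is produced constitutively and is active.
Itaconate is absent, so DulE is active.
With repressor OrvT bound, *dovE* is not transcribed.
So DovE is not produced.
No repressor is bound and VelS is active, so *wexS* is transcribed.
So WexS is produced and active.
Ornithine is present, so UlmL is inactive.
With no repressor bound, *morP* is transcribed.
So MorP is produced and active.
With repressor MorP bound, *elnN* is not transcribed.
So ElnN is not produced.
With repressor WexS bound, *mibA* is not transcribed.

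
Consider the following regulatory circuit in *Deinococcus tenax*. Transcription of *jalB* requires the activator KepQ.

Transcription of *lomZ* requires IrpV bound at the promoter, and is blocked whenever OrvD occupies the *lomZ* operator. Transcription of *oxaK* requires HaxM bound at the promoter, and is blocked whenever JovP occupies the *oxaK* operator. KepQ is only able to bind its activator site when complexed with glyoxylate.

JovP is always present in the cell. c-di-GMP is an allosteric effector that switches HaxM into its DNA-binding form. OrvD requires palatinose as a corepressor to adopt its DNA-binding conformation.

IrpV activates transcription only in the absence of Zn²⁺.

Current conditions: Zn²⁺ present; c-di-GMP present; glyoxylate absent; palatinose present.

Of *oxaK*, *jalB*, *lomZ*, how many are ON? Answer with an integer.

JovP is produced constitutively and is active.
c-di-GMP is present, so HaxM is active.
With repressor JovP bound, *oxaK* is not transcribed.
→ *oxaK* is OFF.
Glyoxylate is absent, so KepQ is inactive.
Required activator KepQ is absent, so *jalB* is not transcribed.
→ *jalB* is OFF.
Palatinose is present, so OrvD is active.
Zn²⁺ is present, so IrpV is inactive.
With repressor OrvD bound, *lomZ* is not transcribed.
→ *lomZ* is OFF.
0 of the 3 genes are transcribed.

0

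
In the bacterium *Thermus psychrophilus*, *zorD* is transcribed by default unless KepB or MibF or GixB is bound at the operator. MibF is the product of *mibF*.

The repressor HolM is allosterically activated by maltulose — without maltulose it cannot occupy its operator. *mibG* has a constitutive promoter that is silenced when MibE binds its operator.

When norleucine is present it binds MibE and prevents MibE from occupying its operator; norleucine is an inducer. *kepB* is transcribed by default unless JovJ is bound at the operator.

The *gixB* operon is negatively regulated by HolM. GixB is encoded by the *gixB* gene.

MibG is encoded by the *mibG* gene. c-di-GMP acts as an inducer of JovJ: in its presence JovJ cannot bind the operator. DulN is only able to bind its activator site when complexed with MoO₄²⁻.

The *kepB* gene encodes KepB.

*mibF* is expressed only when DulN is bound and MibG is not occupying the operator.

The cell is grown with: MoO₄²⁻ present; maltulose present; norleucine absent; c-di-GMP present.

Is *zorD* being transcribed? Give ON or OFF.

OFF

c-di-GMP is present, so JovJ is inactive.
With no repressor bound, *kepB* is transcribed.
So KepB is produced and active.
Norleucine is absent, so MibE is active.
With repressor MibE bound, *mibG* is not transcribed.
So MibG is not produced.
MoO₄²⁻ is present, so DulN is active.
No repressor is bound and DulN is active, so *mibF* is transcribed.
So MibF is produced and active.
Maltulose is present, so HolM is active.
With repressor HolM bound, *gixB* is not transcribed.
So GixB is not produced.
With repressor KepB bound, *zorD* is not transcribed.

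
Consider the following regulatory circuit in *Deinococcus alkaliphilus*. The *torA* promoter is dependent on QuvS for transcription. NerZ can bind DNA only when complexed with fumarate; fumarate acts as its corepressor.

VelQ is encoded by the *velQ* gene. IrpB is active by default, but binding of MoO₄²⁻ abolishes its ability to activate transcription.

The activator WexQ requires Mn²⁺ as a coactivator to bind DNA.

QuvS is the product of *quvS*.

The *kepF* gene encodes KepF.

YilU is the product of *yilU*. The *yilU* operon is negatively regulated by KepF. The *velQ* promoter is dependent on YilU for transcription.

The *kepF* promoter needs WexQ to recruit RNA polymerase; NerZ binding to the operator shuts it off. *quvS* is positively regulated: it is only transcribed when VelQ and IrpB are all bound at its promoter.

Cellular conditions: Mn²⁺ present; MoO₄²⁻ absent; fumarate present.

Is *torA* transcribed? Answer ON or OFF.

ON

Fumarate is present, so NerZ is active.
Mn²⁺ is present, so WexQ is active.
With repressor NerZ bound, *kepF* is not transcribed.
So KepF is not produced.
With no repressor bound, *yilU* is transcribed.
So YilU is produced and active.
No repressor is bound and YilU is active, so *velQ* is transcribed.
So VelQ is produced and active.
MoO₄²⁻ is absent, so IrpB is active.
No repressor is bound and VelQ and IrpB are active, so *quvS* is transcribed.
So QuvS is produced and active.
No repressor is bound and QuvS is active, so *torA* is transcribed.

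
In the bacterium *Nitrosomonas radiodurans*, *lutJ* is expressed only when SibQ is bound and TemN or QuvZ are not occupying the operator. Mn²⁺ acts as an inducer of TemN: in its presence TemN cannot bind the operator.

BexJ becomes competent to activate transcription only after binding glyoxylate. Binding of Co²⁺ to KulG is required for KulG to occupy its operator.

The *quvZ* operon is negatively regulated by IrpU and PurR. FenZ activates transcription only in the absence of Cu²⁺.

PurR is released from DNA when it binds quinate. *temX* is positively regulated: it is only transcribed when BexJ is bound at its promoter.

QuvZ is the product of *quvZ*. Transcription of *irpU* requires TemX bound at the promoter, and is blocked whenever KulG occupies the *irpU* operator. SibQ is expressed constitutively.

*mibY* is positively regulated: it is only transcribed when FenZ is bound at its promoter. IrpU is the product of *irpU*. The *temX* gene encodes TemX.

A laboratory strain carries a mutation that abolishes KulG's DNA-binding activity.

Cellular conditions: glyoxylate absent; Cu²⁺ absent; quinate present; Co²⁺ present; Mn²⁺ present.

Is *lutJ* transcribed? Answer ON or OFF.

SibQ is produced constitutively and is active.
Mn²⁺ is present, so TemN is inactive.
Glyoxylate is absent, so BexJ is inactive.
Required activator BexJ is absent, so *temX* is not transcribed.
So TemX is not produced.
KulG is non-functional in this strain, so it has no effect.
Required activator TemX is absent, so *irpU* is not transcribed.
So IrpU is not produced.
Quinate is present, so PurR is inactive.
With no repressor bound, *quvZ* is transcribed.
So QuvZ is produced and active.
With repressor QuvZ bound, *lutJ* is not transcribed.

OFF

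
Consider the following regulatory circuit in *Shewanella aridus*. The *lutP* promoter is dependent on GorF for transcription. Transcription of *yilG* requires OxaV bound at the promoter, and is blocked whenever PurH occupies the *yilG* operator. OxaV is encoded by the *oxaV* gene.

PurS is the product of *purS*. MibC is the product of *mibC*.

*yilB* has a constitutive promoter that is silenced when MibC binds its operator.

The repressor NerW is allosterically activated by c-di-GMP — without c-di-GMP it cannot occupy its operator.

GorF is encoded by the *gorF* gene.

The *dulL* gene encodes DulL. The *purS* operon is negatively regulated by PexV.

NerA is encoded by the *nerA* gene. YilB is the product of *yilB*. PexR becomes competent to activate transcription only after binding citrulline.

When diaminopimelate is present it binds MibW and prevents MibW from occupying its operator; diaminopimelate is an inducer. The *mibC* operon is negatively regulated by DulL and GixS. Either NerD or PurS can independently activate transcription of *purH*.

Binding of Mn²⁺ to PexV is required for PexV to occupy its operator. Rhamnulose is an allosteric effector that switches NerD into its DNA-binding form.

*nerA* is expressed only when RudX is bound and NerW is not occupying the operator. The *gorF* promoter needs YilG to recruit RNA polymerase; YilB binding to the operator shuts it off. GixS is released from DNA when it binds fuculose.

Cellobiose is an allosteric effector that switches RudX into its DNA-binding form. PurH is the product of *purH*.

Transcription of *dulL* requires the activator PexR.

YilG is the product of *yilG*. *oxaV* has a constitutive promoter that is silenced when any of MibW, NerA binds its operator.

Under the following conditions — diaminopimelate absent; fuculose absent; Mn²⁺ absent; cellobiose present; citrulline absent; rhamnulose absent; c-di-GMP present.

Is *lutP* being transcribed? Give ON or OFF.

OFF

Citrulline is absent, so PexR is inactive.
Required activator PexR is absent, so *dulL* is not transcribed.
So DulL is not produced.
Fuculose is absent, so GixS is active.
With repressor GixS bound, *mibC* is not transcribed.
So MibC is not produced.
With no repressor bound, *yilB* is transcribed.
So YilB is produced and active.
Rhamnulose is absent, so NerD is inactive.
Mn²⁺ is absent, so PexV is inactive.
With no repressor bound, *purS* is transcribed.
So PurS is produced and active.
Activator PurS is present, so *purH* is transcribed.
So PurH is produced and active.
Diaminopimelate is absent, so MibW is active.
Cellobiose is present, so RudX is active.
c-di-GMP is present, so NerW is active.
With repressor NerW bound, *nerA* is not transcribed.
So NerA is not produced.
With repressor MibW bound, *oxaV* is not transcribed.
So OxaV is not produced.
With repressor PurH bound, *yilG* is not transcribed.
So YilG is not produced.
With repressor YilB bound, *gorF* is not transcribed.
So GorF is not produced.
Required activator GorF is absent, so *lutP* is not transcribed.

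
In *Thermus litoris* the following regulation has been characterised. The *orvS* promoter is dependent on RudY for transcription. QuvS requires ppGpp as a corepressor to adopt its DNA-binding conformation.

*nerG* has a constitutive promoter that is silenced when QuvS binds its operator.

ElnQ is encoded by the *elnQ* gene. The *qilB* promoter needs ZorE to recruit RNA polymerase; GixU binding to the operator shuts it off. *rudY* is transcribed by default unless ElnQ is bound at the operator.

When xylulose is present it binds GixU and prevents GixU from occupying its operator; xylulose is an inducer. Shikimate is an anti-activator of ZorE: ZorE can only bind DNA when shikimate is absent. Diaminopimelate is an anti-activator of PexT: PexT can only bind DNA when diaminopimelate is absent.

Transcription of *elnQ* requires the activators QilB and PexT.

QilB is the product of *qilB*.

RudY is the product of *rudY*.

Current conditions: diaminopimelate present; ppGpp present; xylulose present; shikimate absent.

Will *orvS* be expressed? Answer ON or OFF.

Xylulose is present, so GixU is inactive.
Shikimate is absent, so ZorE is active.
No repressor is bound and ZorE is active, so *qilB* is transcribed.
So QilB is produced and active.
Diaminopimelate is present, so PexT is inactive.
Required activator PexT is absent, so *elnQ* is not transcribed.
So ElnQ is not produced.
With no repressor bound, *rudY* is transcribed.
So RudY is produced and active.
No repressor is bound and RudY is active, so *orvS* is transcribed.

ON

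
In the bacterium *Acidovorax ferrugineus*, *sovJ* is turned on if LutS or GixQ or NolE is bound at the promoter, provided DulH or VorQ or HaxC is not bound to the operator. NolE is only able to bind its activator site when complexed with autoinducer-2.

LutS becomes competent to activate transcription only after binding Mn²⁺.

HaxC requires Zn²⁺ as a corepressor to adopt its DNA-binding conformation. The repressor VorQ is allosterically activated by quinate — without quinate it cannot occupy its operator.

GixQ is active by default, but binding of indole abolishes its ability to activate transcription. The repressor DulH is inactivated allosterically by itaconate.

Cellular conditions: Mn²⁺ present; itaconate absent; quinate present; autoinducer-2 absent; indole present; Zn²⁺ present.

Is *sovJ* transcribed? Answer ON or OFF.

Mn²⁺ is present, so LutS is active.
Indole is present, so GixQ is inactive.
Itaconate is absent, so DulH is active.
Quinate is present, so VorQ is active.
Autoinducer-2 is absent, so NolE is inactive.
Zn²⁺ is present, so HaxC is active.
With repressor DulH bound, *sovJ* is not transcribed.

OFF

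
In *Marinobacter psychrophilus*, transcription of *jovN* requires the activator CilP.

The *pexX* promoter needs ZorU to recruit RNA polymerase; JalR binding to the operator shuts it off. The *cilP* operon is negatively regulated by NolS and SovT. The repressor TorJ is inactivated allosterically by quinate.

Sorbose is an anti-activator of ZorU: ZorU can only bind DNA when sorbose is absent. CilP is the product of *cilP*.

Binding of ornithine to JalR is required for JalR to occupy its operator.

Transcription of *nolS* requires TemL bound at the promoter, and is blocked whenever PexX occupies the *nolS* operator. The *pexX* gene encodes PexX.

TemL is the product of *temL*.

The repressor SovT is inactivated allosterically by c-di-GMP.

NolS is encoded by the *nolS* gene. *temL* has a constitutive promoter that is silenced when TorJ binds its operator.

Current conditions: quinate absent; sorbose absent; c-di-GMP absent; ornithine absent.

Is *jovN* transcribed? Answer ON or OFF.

OFF

Quinate is absent, so TorJ is active.
With repressor TorJ bound, *temL* is not transcribed.
So TemL is not produced.
Ornithine is absent, so JalR is inactive.
Sorbose is absent, so ZorU is active.
No repressor is bound and ZorU is active, so *pexX* is transcribed.
So PexX is produced and active.
With repressor PexX bound, *nolS* is not transcribed.
So NolS is not produced.
c-di-GMP is absent, so SovT is active.
With repressor SovT bound, *cilP* is not transcribed.
So CilP is not produced.
Required activator CilP is absent, so *jovN* is not transcribed.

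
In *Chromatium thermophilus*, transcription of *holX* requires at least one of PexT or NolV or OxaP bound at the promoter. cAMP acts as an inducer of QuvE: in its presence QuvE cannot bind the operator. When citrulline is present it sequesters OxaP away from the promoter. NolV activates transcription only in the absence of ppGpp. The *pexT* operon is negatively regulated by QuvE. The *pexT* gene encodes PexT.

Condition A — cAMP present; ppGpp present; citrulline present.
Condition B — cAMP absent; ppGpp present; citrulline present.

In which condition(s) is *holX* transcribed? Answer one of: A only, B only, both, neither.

Condition A:
cAMP is present, so QuvE is inactive.
With no repressor bound, *pexT* is transcribed.
So PexT is produced and active.
ppGpp is present, so NolV is inactive.
Citrulline is present, so OxaP is inactive.
Activator PexT is present, so *holX* is transcribed.
→ *holX* is ON in A.
Condition B:
cAMP is absent, so QuvE is active.
With repressor QuvE bound, *pexT* is not transcribed.
So PexT is not produced.
ppGpp is present, so NolV is inactive.
Citrulline is present, so OxaP is inactive.
No activator is available at the *holX* promoter, so *holX* is not transcribed.
→ *holX* is OFF in B.

A only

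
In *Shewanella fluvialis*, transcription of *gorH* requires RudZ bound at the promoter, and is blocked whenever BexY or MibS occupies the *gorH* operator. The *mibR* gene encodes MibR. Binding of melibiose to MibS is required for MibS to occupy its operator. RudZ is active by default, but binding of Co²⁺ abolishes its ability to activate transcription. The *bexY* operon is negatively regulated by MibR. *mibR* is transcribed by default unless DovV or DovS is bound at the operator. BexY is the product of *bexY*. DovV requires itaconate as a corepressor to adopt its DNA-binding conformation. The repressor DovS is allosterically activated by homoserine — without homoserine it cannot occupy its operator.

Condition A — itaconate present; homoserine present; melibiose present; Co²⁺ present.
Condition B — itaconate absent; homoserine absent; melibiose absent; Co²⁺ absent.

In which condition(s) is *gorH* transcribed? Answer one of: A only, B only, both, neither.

Condition A:
Itaconate is present, so DovV is active.
Homoserine is present, so DovS is active.
With repressor DovV bound, *mibR* is not transcribed.
So MibR is not produced.
With no repressor bound, *bexY* is transcribed.
So BexY is produced and active.
Melibiose is present, so MibS is active.
Co²⁺ is present, so RudZ is inactive.
With repressor BexY bound, *gorH* is not transcribed.
→ *gorH* is OFF in A.
Condition B:
Itaconate is absent, so DovV is inactive.
Homoserine is absent, so DovS is inactive.
With no repressor bound, *mibR* is transcribed.
So MibR is produced and active.
With repressor MibR bound, *bexY* is not transcribed.
So BexY is not produced.
Melibiose is absent, so MibS is inactive.
Co²⁺ is absent, so RudZ is active.
No repressor is bound and RudZ is active, so *gorH* is transcribed.
→ *gorH* is ON in B.

B only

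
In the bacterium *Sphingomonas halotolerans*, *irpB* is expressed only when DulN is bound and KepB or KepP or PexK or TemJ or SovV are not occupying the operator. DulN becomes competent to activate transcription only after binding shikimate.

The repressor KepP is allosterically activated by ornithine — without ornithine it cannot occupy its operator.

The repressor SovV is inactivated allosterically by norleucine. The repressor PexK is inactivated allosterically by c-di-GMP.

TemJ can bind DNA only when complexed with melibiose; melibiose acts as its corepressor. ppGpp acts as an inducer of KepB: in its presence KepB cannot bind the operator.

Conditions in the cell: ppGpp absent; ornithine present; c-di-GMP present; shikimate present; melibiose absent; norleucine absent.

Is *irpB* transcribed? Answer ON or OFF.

ppGpp is absent, so KepB is active.
Ornithine is present, so KepP is active.
c-di-GMP is present, so PexK is inactive.
Shikimate is present, so DulN is active.
Melibiose is absent, so TemJ is inactive.
Norleucine is absent, so SovV is active.
With repressor KepB bound, *irpB* is not transcribed.

OFF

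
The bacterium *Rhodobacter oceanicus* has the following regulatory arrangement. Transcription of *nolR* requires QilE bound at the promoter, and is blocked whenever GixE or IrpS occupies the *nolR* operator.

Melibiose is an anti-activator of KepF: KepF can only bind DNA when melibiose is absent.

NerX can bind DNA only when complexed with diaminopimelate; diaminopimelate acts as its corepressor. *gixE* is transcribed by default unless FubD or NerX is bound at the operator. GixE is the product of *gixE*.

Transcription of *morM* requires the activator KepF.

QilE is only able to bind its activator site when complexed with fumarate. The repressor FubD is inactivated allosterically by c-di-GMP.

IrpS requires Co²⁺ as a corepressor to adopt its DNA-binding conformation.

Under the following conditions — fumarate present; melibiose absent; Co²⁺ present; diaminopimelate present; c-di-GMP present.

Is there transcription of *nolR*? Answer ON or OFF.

OFF

c-di-GMP is present, so FubD is inactive.
Diaminopimelate is present, so NerX is active.
With repressor NerX bound, *gixE* is not transcribed.
So GixE is not produced.
Fumarate is present, so QilE is active.
Co²⁺ is present, so IrpS is active.
With repressor IrpS bound, *nolR* is not transcribed.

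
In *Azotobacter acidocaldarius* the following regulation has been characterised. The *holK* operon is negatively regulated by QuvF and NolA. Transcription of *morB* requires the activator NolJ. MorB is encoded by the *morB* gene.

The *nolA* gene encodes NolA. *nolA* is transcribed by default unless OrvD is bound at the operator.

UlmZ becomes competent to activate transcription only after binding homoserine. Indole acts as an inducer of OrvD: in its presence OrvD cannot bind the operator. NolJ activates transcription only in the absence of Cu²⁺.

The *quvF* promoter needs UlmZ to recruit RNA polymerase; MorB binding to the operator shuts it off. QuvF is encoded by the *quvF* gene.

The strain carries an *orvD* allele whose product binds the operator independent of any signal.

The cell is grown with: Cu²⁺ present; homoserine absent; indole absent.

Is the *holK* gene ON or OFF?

Homoserine is absent, so UlmZ is inactive.
Cu²⁺ is present, so NolJ is inactive.
Required activator NolJ is absent, so *morB* is not transcribed.
So MorB is not produced.
Required activator UlmZ is absent, so *quvF* is not transcribed.
So QuvF is not produced.
OrvD is constitutively active in this strain.
With repressor OrvD bound, *nolA* is not transcribed.
So NolA is not produced.
With no repressor bound, *holK* is transcribed.

ON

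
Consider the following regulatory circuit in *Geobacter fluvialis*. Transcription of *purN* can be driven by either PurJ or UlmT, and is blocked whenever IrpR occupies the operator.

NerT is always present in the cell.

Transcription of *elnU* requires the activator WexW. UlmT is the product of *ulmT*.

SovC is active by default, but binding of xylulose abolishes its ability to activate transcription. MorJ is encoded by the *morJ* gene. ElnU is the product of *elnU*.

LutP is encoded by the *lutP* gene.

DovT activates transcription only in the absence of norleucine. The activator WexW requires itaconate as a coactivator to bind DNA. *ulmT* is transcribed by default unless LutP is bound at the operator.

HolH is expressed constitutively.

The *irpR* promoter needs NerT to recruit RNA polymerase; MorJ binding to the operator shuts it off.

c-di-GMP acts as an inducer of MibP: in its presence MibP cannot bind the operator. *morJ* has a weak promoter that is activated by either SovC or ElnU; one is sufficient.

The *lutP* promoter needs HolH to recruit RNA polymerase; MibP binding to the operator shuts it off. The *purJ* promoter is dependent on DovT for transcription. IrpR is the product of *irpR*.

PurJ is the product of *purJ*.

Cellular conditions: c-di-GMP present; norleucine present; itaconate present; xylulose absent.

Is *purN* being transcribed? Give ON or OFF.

Norleucine is present, so DovT is inactive.
Required activator DovT is absent, so *purJ* is not transcribed.
So PurJ is not produced.
c-di-GMP is present, so MibP is inactive.
HolH is produced constitutively and is active.
No repressor is bound and HolH is active, so *lutP* is transcribed.
So LutP is produced and active.
With repressor LutP bound, *ulmT* is not transcribed.
So UlmT is not produced.
NerT is produced constitutively and is active.
Xylulose is absent, so SovC is active.
Itaconate is present, so WexW is active.
No repressor is bound and WexW is active, so *elnU* is transcribed.
So ElnU is produced and active.
Activator SovC is present, so *morJ* is transcribed.
So MorJ is produced and active.
With repressor MorJ bound, *irpR* is not transcribed.
So IrpR is not produced.
No activator is available at the *purN* promoter, so *purN* is not transcribed.

OFF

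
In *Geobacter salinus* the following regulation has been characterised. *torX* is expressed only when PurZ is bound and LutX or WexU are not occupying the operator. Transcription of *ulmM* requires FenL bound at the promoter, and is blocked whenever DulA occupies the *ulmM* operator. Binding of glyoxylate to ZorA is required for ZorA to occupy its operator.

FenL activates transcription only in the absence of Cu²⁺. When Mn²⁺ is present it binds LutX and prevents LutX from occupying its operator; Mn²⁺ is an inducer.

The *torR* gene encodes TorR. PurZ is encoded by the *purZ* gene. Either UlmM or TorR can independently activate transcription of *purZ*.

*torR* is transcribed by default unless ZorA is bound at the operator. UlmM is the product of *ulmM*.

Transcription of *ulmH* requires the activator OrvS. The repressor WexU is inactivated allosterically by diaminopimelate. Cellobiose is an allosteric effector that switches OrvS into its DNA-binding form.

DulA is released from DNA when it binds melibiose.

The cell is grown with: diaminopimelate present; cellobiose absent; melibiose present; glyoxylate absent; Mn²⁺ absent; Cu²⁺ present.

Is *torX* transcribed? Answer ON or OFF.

Mn²⁺ is absent, so LutX is active.
Diaminopimelate is present, so WexU is inactive.
Melibiose is present, so DulA is inactive.
Cu²⁺ is present, so FenL is inactive.
Required activator FenL is absent, so *ulmM* is not transcribed.
So UlmM is not produced.
Glyoxylate is absent, so ZorA is inactive.
With no repressor bound, *torR* is transcribed.
So TorR is produced and active.
Activator TorR is present, so *purZ* is transcribed.
So PurZ is produced and active.
With repressor LutX bound, *torX* is not transcribed.

OFF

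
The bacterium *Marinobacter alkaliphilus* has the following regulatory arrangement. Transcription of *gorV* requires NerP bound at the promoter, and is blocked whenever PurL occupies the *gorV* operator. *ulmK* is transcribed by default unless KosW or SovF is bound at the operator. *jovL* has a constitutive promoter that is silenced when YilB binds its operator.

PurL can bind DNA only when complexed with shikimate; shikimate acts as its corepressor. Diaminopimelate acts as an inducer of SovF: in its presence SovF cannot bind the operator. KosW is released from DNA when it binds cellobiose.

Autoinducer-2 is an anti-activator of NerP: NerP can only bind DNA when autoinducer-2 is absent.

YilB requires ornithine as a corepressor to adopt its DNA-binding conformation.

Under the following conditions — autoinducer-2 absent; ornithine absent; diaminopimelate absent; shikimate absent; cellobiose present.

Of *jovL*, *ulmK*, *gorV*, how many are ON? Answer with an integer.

Ornithine is absent, so YilB is inactive.
With no repressor bound, *jovL* is transcribed.
→ *jovL* is ON.
Cellobiose is present, so KosW is inactive.
Diaminopimelate is absent, so SovF is active.
With repressor SovF bound, *ulmK* is not transcribed.
→ *ulmK* is OFF.
Autoinducer-2 is absent, so NerP is active.
Shikimate is absent, so PurL is inactive.
No repressor is bound and NerP is active, so *gorV* is transcribed.
→ *gorV* is ON.
2 of the 3 genes are transcribed.

2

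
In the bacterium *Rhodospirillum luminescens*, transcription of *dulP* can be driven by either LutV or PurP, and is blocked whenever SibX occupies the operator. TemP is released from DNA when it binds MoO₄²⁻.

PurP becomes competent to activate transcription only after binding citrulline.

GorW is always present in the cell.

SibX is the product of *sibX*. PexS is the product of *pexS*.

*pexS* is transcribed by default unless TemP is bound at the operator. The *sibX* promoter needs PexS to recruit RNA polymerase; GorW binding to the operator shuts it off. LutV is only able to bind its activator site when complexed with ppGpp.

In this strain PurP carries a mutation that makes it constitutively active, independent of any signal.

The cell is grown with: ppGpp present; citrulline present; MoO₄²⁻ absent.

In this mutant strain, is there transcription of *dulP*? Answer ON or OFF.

ON

ppGpp is present, so LutV is active.
PurP is constitutively active in this strain.
MoO₄²⁻ is absent, so TemP is active.
With repressor TemP bound, *pexS* is not transcribed.
So PexS is not produced.
GorW is produced constitutively and is active.
With repressor GorW bound, *sibX* is not transcribed.
So SibX is not produced.
Activator LutV is present, so *dulP* is transcribed.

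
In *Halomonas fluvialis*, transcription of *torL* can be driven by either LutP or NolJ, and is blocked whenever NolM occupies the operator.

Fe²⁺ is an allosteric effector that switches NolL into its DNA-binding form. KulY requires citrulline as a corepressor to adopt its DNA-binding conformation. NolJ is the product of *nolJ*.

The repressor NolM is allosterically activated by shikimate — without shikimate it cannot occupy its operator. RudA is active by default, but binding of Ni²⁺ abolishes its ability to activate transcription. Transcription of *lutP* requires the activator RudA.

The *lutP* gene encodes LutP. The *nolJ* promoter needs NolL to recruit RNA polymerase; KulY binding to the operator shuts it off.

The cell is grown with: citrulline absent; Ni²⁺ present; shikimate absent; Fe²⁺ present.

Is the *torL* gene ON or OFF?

Ni²⁺ is present, so RudA is inactive.
Required activator RudA is absent, so *lutP* is not transcribed.
So LutP is not produced.
Citrulline is absent, so KulY is inactive.
Fe²⁺ is present, so NolL is active.
No repressor is bound and NolL is active, so *nolJ* is transcribed.
So NolJ is produced and active.
Shikimate is absent, so NolM is inactive.
Activator NolJ is present, so *torL* is transcribed.

ON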